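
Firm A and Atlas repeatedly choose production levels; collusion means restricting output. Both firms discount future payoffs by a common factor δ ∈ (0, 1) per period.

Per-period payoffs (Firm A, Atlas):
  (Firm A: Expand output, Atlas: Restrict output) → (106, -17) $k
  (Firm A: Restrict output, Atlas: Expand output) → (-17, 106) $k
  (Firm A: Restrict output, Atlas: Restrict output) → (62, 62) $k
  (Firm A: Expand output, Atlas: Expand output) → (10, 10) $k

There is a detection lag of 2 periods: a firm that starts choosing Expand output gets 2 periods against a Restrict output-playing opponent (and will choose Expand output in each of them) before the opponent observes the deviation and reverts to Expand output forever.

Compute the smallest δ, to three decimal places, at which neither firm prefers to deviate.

A deviator earns 106 for 2 periods, then 10 forever; cooperating earns 62 forever. Multiplying the IC by (1−δ):
62 ≥ 106(1−δ^2) + 10δ^2, so 96·δ^2 ≥ 44 and δ^2 ≥ 11/24.
δ ≥ (11/24)^(1/2) ≈ 0.677.

0.677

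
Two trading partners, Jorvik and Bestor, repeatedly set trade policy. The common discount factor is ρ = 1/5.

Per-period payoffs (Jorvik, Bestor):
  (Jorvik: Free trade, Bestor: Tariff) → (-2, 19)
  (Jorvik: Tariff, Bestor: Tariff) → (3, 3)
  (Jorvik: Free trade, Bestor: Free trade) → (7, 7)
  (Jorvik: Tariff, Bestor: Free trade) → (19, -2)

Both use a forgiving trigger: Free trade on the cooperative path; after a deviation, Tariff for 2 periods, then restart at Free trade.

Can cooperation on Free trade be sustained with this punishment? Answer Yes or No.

IC: ρ+…+ρ^2 ≥ (19−7)/(7−3) = 3.
At ρ = 1/5: partial sum = 0.2400 < 3.0000. Cooperation not sustainable.

No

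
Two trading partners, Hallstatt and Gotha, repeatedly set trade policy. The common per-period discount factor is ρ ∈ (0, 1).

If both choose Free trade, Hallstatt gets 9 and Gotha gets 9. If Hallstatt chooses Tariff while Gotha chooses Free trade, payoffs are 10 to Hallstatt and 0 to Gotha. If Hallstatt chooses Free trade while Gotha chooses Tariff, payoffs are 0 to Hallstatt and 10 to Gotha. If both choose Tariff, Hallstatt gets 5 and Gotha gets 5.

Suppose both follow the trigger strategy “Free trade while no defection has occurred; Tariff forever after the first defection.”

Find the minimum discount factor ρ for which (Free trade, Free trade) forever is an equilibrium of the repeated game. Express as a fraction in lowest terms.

Under grim trigger the critical discount factor is (T−C)/(T−P) with T = 10, C = 9, P = 5.
ρ* = (10−9)/(10−5) = 1/5.

1/5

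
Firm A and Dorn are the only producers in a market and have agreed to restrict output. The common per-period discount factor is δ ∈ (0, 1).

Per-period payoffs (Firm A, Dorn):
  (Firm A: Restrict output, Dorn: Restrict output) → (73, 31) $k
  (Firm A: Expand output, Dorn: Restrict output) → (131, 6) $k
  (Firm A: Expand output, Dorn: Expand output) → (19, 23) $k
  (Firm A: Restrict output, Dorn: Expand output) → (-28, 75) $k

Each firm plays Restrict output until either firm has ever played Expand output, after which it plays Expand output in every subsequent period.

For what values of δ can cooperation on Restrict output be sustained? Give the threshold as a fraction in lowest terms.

11/13

Firm A: cooperation gives 73 each period; deviation gives 131 once then 19 forever.
  73/(1−δ) ≥ 131 + 19δ/(1−δ) ⇒ δ ≥ 58/112 = 29/56.
Dorn: cooperation gives 31 each period; deviation gives 75 once then 23 forever.
  δ ≥ 44/52 = 11/13.
Both must hold, so the binding constraint is Dorn's: δ ≥ 11/13.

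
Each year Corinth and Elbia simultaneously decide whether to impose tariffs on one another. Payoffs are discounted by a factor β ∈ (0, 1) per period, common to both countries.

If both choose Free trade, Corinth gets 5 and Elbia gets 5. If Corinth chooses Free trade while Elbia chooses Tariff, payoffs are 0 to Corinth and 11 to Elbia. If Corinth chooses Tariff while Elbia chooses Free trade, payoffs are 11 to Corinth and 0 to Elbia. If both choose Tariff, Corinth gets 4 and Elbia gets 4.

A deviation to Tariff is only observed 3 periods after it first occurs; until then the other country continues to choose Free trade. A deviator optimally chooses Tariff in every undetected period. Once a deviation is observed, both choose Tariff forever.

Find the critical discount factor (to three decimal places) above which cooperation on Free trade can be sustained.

The best deviation is to choose Tariff for all 3 undetected periods, earning 11 each, then 4 forever once detected.
Deviation value: 11(1−β^3)/(1−β) + 4β^3/(1−β); cooperation value: 5/(1−β).
IC: 5 ≥ 11(1−β^3) + 4β^3 = 11 − 7β^3.
So β^3 ≥ 6/7, giving β ≥ (6/7)^(1/3) ≈ 0.950.

0.950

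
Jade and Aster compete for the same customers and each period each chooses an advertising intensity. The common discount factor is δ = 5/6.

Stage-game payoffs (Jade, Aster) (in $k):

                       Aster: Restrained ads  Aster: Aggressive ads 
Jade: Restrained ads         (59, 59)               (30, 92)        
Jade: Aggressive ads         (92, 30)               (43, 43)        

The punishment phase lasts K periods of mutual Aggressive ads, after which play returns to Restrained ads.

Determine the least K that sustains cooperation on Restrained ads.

Need Σ_{k=1}^{K} δ^k ≥ (92−59)/(59−43) = 2.0625 at δ = 5/6.
At K = 2 the sum is 1.5278 < 2.0625; at K = 3 it is 2.1065 ≥ 2.0625.
So the minimum punishment length is K = 3.

3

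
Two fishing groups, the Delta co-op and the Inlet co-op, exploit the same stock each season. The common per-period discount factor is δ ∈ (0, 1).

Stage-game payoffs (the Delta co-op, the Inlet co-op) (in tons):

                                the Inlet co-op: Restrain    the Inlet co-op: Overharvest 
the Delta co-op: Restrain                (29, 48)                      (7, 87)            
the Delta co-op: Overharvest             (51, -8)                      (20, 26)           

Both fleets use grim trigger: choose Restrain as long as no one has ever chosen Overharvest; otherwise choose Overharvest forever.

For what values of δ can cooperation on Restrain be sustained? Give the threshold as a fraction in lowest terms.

22/31

For the Delta co-op: deviation gain 51−29 = 22, per-period punishment loss 29−20 = 9. IC gives δ ≥ 22/31.
For the Inlet co-op: gain 39, loss 22 per period, so δ ≥ 39/61.
The tighter constraint is the Delta co-op's, so cooperation needs δ ≥ 22/31.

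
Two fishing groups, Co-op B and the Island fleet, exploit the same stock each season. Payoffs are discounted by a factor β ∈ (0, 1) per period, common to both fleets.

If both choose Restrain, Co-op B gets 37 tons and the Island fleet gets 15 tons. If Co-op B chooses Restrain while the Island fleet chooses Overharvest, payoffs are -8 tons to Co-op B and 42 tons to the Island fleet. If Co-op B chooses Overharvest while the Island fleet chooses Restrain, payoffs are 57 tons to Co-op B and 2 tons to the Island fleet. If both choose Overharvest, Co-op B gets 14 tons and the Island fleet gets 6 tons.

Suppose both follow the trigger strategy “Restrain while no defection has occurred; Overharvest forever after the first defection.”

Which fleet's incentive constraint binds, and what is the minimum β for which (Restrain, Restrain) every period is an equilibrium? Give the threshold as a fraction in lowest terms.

Co-op B: cooperation gives 37 each period; deviation gives 57 once then 14 forever.
  37/(1−β) ≥ 57 + 14β/(1−β) ⇒ β ≥ 20/43.
the Island fleet: cooperation gives 15 each period; deviation gives 42 once then 6 forever.
  β ≥ 27/36 = 3/4.
Both must hold, so the binding constraint is the Island fleet's: β ≥ 3/4.

the Island fleet; β ≥ 3/4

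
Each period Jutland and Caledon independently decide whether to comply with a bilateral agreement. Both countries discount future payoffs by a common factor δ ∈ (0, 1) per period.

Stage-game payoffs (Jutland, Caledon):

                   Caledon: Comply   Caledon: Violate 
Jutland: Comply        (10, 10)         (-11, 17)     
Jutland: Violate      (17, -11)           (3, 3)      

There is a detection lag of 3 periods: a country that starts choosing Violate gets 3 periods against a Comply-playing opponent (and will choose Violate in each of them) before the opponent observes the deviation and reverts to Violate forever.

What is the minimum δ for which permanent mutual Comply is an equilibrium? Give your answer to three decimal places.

Deviating for the 3 undetected periods gains 17−10 = 7 per period over cooperation, then loses 10−3 = 7 per period forever once punishment starts.
Gain: 7(1 + δ + … + δ^2); loss: 7·δ^3/(1−δ).
No profitable deviation ⇔ 7(1−δ^3) ≤ 7·δ^3, i.e. δ^3 ≥ 7/(7+7) = 1/2.
Hence δ ≥ (1/2)^(1/3) ≈ 0.794.

0.794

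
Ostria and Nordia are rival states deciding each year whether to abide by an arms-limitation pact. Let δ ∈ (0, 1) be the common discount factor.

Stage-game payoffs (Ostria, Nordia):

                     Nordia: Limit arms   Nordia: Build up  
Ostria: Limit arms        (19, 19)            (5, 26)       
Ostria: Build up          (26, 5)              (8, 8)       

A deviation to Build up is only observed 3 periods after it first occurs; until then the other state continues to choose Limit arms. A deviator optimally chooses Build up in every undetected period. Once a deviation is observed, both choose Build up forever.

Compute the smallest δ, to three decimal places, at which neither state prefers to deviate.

The best deviation is to choose Build up for all 3 undetected periods, earning 26 each, then 8 forever once detected.
Deviation value: 26(1−δ^3)/(1−δ) + 8δ^3/(1−δ); cooperation value: 19/(1−δ).
IC: 19 ≥ 26(1−δ^3) + 8δ^3 = 26 − 18δ^3.
So δ^3 ≥ 7/18, giving δ ≥ (7/18)^(1/3) ≈ 0.730.

0.730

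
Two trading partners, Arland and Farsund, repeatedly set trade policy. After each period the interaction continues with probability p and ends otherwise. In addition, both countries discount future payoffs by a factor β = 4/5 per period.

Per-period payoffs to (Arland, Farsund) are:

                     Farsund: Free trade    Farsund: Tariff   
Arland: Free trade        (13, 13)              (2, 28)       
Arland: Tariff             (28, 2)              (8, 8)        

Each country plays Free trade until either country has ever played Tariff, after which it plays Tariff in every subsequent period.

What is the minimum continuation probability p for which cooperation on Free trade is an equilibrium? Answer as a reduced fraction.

15/16

With continuation probability p and discount β, the effective per-period discount factor is βp.
Grim-trigger IC: βp ≥ (28−13)/(28−8) = 3/4.
So p ≥ (3/4)/(4/5) = 15/16.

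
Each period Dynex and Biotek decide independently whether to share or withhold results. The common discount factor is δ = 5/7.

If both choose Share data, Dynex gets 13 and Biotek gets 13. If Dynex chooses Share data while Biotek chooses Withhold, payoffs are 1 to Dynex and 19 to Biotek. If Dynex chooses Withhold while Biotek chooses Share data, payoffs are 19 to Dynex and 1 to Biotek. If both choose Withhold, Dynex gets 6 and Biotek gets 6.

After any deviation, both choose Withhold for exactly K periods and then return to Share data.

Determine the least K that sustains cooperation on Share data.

Need Σ_{k=1}^{K} δ^k ≥ (19−13)/(13−6) = 0.8571 at δ = 5/7.
At K = 1 the sum is 0.7143 < 0.8571; at K = 2 it is 1.2245 ≥ 0.8571.
So the minimum punishment length is K = 2.

2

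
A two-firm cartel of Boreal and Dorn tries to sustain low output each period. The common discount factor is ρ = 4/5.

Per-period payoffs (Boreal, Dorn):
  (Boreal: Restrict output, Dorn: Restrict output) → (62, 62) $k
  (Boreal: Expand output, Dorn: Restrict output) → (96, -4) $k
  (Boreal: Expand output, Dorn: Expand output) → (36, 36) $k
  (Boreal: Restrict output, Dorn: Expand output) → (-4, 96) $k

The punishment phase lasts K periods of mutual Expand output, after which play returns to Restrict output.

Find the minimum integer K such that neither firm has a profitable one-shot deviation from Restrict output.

No profitable deviation requires (62−36)(ρ+…+ρ^K) ≥ 96−62, i.e. ρ+…+ρ^K ≥ 17/13 ≈ 1.3077.
With ρ = 4/5, the partial sums are K=1: 0.8000, K=2: 1.4400.
K = 2 is the first length at which the sum reaches 1.3077.

2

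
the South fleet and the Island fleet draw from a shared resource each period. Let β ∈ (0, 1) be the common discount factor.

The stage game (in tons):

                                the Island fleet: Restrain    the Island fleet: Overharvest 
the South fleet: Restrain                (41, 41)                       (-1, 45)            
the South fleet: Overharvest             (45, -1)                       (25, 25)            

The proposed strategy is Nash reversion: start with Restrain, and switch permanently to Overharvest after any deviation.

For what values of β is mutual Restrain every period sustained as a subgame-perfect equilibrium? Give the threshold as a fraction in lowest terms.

1/5

One-period gain from deviating is 45 − 41 = 4. The loss is 41 − 25 = 16 in every subsequent period, with present value 16·β/(1−β).
Deviation is unprofitable when 16·β/(1−β) ≥ 4, i.e. β/(1−β) ≥ 1/4.
Equivalently β ≥ 4/(4+16) = 1/5.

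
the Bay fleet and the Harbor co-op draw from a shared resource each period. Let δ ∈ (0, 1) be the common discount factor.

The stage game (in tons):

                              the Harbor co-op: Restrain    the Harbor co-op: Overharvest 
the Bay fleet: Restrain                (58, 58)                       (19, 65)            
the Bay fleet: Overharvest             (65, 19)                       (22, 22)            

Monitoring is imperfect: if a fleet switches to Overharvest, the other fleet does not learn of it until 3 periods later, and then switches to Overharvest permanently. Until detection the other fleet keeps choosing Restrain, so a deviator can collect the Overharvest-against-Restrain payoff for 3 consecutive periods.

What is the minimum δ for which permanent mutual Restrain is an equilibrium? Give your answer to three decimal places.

Deviating for the 3 undetected periods gains 65−58 = 7 per period over cooperation, then loses 58−22 = 36 per period forever once punishment starts.
Gain: 7(1 + δ + … + δ^2); loss: 36·δ^3/(1−δ).
No profitable deviation ⇔ 7(1−δ^3) ≤ 36·δ^3, i.e. δ^3 ≥ 7/(7+36) = 7/43.
Hence δ ≥ (7/43)^(1/3) ≈ 0.546.

0.546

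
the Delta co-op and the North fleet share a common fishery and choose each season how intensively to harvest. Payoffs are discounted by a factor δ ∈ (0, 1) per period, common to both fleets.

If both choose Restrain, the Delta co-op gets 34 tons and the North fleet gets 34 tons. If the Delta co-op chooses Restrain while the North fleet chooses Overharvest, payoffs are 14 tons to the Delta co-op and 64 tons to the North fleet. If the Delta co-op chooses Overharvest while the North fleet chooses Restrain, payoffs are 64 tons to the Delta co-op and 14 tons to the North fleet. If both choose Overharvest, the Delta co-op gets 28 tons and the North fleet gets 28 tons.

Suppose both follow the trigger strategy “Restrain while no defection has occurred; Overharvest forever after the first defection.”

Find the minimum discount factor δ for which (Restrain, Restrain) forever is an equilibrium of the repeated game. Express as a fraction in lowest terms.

5/6

One-period gain from deviating is 64 − 34 = 30. The loss is 34 − 28 = 6 in every subsequent period, with present value 6·δ/(1−δ).
Deviation is unprofitable when 6·δ/(1−δ) ≥ 30, i.e. δ/(1−δ) ≥ 5.
Equivalently δ ≥ 30/(30+6) = 5/6.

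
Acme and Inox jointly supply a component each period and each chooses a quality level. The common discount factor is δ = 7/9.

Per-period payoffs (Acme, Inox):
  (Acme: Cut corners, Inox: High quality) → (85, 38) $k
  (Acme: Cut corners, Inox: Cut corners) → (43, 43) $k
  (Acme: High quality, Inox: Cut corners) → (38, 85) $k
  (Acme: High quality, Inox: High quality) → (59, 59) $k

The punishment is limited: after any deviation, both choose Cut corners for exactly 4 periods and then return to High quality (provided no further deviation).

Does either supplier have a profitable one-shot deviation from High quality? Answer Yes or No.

No

IC: δ+…+δ^4 ≥ (85−59)/(59−43) = 13/8.
At δ = 7/9: partial sum = 2.2192 ≥ 1.6250. Cooperation sustainable.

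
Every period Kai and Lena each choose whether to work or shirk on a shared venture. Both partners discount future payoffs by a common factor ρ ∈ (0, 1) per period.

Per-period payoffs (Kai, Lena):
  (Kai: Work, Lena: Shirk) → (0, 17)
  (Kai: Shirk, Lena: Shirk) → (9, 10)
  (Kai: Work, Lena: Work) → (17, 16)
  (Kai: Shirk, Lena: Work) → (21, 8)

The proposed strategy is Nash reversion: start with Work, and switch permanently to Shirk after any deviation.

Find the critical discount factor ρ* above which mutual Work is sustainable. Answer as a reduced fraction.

1/3

Kai's threshold: (21−17)/(21−9) = 1/3.
Lena's threshold: (17−16)/(17−10) = 1/7.
1/3 > 1/7, so Kai binds and ρ* = 1/3.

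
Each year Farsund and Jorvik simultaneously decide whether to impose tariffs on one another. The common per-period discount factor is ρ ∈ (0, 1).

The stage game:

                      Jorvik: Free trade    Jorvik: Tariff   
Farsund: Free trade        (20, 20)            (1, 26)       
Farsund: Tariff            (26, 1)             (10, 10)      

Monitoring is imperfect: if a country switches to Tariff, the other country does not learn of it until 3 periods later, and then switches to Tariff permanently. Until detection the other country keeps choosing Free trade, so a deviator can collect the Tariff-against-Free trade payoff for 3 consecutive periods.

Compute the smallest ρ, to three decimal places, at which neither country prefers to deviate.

0.721

The best deviation is to choose Tariff for all 3 undetected periods, earning 26 each, then 10 forever once detected.
Deviation value: 26(1−ρ^3)/(1−ρ) + 10ρ^3/(1−ρ); cooperation value: 20/(1−ρ).
IC: 20 ≥ 26(1−ρ^3) + 10ρ^3 = 26 − 16ρ^3.
So ρ^3 ≥ 6/16 = 3/8, giving ρ ≥ (3/8)^(1/3) ≈ 0.721.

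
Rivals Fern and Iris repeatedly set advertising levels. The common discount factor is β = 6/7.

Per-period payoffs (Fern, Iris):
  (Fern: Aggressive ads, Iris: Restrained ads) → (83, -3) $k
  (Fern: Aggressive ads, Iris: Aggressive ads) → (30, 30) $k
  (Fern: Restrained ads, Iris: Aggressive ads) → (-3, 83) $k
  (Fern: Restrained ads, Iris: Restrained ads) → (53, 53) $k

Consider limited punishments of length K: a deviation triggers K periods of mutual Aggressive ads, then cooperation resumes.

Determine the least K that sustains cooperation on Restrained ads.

2

IC: β(1−β^K)/(1−β) ≥ (83−53)/(53−30) = 30/23.
With β = 6/7: need 1 − β^K ≥ 30/23·(1−6/7)/(6/7), i.e. β^K ≤ 0.7826.
Since (6/7)^1 = 0.8571 and (6/7)^2 = 0.7347, the smallest such K is 2.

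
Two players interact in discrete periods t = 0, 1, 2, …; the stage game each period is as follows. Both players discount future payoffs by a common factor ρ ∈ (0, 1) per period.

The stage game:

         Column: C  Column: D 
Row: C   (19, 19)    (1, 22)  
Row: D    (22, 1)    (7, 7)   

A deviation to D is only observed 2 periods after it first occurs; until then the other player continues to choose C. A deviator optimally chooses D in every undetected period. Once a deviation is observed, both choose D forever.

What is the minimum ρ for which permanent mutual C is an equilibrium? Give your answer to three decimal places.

0.447

A deviator earns 22 for 2 periods, then 7 forever; cooperating earns 19 forever. Multiplying the IC by (1−ρ):
19 ≥ 22(1−ρ^2) + 7ρ^2, so 15·ρ^2 ≥ 3 and ρ^2 ≥ 1/5.
ρ ≥ (1/5)^(1/2) ≈ 0.447.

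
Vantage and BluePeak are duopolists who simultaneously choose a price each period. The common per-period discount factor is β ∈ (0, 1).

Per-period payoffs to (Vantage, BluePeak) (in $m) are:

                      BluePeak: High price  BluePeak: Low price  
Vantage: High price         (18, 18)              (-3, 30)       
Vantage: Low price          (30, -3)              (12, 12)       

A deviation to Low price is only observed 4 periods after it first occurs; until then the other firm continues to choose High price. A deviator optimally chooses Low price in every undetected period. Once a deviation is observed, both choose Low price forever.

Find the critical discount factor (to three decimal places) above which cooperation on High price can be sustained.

0.904

A deviator earns 30 for 4 periods, then 12 forever; cooperating earns 18 forever. Multiplying the IC by (1−β):
18 ≥ 30(1−β^4) + 12β^4, so 18·β^4 ≥ 12 and β^4 ≥ 2/3.
β ≥ (2/3)^(1/4) ≈ 0.904.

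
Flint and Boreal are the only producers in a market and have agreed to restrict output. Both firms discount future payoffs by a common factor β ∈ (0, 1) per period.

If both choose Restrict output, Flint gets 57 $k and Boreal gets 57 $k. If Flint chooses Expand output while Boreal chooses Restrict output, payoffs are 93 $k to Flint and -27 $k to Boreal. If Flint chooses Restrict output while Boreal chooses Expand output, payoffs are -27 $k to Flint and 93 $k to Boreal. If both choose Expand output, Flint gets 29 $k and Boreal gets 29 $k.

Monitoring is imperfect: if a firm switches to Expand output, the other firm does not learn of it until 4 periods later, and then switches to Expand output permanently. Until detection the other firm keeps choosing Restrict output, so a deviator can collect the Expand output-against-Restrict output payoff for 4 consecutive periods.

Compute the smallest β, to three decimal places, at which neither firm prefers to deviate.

0.866

The best deviation is to choose Expand output for all 4 undetected periods, earning 93 each, then 29 forever once detected.
Deviation value: 93(1−β^4)/(1−β) + 29β^4/(1−β); cooperation value: 57/(1−β).
IC: 57 ≥ 93(1−β^4) + 29β^4 = 93 − 64β^4.
So β^4 ≥ 36/64 = 9/16, giving β ≥ (9/16)^(1/4) ≈ 0.866.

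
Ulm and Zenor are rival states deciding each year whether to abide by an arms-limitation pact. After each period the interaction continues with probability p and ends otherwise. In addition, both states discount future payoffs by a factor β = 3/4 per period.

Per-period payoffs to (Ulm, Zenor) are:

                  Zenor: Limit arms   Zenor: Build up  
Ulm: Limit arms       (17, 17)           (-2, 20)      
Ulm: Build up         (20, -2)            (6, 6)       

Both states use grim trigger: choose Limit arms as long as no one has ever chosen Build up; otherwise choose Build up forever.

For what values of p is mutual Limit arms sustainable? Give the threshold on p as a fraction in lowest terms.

2/7

Expected continuation weight on next period's payoff is β·p = 3/4·p, which plays the role of the discount factor.
Cooperation requires 3/4·p ≥ (20−17)/(20−6) = 3/14, hence p ≥ 2/7.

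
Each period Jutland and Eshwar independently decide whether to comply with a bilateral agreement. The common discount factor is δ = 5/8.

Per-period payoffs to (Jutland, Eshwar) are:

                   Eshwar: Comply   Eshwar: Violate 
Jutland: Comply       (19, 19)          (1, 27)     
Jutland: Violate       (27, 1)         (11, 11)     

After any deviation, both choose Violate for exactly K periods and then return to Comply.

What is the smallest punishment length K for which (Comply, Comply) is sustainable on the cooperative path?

No profitable deviation requires (19−11)(δ+…+δ^K) ≥ 27−19, i.e. δ+…+δ^K ≥ 1 ≈ 1.0000.
With δ = 5/8, the partial sums are K=1: 0.6250, K=2: 1.0156.
K = 2 is the first length at which the sum reaches 1.0000.

2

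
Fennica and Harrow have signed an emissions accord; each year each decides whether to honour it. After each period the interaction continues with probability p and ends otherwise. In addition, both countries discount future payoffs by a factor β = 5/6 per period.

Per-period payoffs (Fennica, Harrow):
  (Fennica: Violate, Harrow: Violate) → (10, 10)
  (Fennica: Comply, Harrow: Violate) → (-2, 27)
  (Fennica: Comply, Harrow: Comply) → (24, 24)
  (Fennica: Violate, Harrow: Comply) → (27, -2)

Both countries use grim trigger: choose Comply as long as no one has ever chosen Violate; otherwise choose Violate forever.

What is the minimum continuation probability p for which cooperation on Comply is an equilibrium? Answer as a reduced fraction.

With continuation probability p and discount β, the effective per-period discount factor is βp.
Grim-trigger IC: βp ≥ (27−24)/(27−10) = 3/17.
So p ≥ (3/17)/(5/6) = 18/85.

18/85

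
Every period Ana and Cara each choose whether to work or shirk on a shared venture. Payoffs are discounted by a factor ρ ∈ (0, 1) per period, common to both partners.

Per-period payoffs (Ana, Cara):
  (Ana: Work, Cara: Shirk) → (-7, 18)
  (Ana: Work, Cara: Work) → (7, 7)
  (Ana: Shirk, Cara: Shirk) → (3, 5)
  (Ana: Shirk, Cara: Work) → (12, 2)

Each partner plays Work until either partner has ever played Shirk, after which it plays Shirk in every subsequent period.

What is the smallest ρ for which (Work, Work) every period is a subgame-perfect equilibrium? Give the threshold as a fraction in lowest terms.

For Ana: deviation gain 12−7 = 5, per-period punishment loss 7−3 = 4. IC gives ρ ≥ 5/9.
For Cara: gain 11, loss 2 per period, so ρ ≥ 11/13.
The tighter constraint is Cara's, so cooperation needs ρ ≥ 11/13.

11/13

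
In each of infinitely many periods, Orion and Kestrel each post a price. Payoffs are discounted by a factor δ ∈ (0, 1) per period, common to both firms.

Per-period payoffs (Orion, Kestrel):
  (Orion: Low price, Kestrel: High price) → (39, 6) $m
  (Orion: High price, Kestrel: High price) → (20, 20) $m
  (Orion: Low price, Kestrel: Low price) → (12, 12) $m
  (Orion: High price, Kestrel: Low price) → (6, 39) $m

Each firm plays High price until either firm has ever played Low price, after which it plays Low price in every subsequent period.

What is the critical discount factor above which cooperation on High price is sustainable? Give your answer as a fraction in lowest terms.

19/27

Under grim trigger the critical discount factor is (T−C)/(T−P) with T = 39, C = 20, P = 12.
δ* = (39−20)/(39−12) = 19/27.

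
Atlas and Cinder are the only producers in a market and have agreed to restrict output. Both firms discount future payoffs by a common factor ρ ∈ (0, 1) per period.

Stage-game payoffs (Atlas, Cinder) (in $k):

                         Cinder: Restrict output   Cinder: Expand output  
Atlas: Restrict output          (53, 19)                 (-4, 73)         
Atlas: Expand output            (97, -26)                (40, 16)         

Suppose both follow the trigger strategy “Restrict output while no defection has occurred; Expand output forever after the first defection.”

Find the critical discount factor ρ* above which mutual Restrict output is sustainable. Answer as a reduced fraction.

Atlas: cooperation gives 53 each period; deviation gives 97 once then 40 forever.
  53/(1−ρ) ≥ 97 + 40ρ/(1−ρ) ⇒ ρ ≥ 44/57.
Cinder: cooperation gives 19 each period; deviation gives 73 once then 16 forever.
  ρ ≥ 54/57 = 18/19.
Both must hold, so the binding constraint is Cinder's: ρ ≥ 18/19.

18/19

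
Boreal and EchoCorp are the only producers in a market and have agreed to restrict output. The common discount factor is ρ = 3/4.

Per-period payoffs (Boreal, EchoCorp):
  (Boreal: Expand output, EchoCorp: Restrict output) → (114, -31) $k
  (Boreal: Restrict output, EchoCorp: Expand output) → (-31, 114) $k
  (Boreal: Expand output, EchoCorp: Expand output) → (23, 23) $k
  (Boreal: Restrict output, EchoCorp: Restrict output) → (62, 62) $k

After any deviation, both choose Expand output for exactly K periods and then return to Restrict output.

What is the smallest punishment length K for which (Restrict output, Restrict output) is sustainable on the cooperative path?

Need Σ_{k=1}^{K} ρ^k ≥ (114−62)/(62−23) = 1.3333 at ρ = 3/4.
At K = 2 the sum is 1.3125 < 1.3333; at K = 3 it is 1.7344 ≥ 1.3333.
So the minimum punishment length is K = 3.

3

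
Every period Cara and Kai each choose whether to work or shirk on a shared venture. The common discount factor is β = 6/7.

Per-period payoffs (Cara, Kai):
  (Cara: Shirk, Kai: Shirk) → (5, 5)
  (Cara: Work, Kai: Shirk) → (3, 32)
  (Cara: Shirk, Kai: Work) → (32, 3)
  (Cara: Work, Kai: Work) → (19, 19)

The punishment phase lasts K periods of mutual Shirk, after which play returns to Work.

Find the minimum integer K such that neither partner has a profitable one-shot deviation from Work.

Need Σ_{k=1}^{K} β^k ≥ (32−19)/(19−5) = 0.9286 at β = 6/7.
At K = 1 the sum is 0.8571 < 0.9286; at K = 2 it is 1.5918 ≥ 0.9286.
So the minimum punishment length is K = 2.

2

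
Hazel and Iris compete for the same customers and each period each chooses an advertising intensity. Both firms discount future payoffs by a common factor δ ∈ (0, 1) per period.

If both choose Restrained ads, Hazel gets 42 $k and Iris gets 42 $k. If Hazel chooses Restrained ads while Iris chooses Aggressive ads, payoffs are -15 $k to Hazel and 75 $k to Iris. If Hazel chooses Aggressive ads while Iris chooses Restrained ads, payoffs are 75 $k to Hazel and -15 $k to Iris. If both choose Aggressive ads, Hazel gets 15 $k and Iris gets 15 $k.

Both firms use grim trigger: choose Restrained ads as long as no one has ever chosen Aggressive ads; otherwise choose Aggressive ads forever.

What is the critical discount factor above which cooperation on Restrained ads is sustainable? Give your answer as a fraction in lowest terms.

42/(1−δ) ≥ 75 + 15δ/(1−δ)
42 ≥ 75 − 60δ
δ ≥ 33/60 = 11/20.

11/20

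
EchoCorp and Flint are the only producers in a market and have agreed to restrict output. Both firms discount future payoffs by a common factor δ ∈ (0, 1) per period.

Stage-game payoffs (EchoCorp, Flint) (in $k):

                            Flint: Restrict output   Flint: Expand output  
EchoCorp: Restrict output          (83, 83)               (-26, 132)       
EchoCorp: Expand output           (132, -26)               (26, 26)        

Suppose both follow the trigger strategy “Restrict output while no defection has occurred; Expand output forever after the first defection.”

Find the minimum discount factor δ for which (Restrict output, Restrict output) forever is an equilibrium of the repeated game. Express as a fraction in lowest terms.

49/106

Cooperation forever yields 83 each period: 83/(1−δ).
Deviating yields 132 once, then 26 forever: 132 + 26δ/(1−δ).
No profitable deviation requires 83/(1−δ) ≥ 132 + 26δ/(1−δ).
Multiplying by (1−δ): 83 ≥ 132(1−δ) + 26δ = 132 − 106δ.
So 106δ ≥ 49, i.e. δ ≥ 49/106.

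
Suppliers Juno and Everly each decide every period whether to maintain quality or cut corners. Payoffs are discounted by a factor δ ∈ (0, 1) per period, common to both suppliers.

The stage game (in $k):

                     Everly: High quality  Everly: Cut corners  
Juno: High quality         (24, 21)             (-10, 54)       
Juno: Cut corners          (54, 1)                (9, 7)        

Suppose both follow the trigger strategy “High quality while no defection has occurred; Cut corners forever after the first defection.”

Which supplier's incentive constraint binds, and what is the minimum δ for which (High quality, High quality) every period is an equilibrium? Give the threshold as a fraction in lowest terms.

For Juno: deviation gain 54−24 = 30, per-period punishment loss 24−9 = 15. IC gives δ ≥ 30/45 = 2/3.
For Everly: gain 33, loss 14 per period, so δ ≥ 33/47.
The tighter constraint is Everly's, so cooperation needs δ ≥ 33/47.

Everly; δ ≥ 33/47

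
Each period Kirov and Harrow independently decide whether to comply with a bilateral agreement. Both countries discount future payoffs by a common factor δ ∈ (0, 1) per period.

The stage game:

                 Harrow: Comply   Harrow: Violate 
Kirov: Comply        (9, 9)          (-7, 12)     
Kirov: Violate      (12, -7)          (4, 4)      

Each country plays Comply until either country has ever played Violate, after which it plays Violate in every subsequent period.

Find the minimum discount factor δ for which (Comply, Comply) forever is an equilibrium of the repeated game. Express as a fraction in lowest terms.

Under grim trigger the critical discount factor is (T−C)/(T−P) with T = 12, C = 9, P = 4.
δ* = (12−9)/(12−4) = 3/8.

3/8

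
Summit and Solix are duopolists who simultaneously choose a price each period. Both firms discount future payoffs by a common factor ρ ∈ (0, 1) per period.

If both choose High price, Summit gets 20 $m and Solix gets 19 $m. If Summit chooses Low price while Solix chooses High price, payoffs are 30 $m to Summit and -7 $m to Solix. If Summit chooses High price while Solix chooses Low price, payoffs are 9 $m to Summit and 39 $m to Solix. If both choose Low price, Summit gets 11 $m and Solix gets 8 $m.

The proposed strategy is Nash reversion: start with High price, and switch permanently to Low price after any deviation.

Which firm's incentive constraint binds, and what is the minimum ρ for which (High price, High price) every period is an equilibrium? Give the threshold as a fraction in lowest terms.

Solix; ρ ≥ 20/31

Summit's threshold: (30−20)/(30−11) = 10/19.
Solix's threshold: (39−19)/(39−8) = 20/31.
10/19 < 20/31, so Solix binds and ρ* = 20/31.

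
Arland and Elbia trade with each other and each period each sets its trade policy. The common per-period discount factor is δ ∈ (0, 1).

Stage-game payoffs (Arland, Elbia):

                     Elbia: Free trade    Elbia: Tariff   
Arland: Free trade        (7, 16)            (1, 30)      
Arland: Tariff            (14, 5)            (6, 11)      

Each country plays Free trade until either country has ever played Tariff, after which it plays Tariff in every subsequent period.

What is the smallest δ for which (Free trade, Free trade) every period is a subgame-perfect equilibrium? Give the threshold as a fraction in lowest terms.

Arland: cooperation gives 7 each period; deviation gives 14 once then 6 forever.
  7/(1−δ) ≥ 14 + 6δ/(1−δ) ⇒ δ ≥ 7/8.
Elbia: cooperation gives 16 each period; deviation gives 30 once then 11 forever.
  δ ≥ 14/19.
Both must hold, so the binding constraint is Arland's: δ ≥ 7/8.

7/8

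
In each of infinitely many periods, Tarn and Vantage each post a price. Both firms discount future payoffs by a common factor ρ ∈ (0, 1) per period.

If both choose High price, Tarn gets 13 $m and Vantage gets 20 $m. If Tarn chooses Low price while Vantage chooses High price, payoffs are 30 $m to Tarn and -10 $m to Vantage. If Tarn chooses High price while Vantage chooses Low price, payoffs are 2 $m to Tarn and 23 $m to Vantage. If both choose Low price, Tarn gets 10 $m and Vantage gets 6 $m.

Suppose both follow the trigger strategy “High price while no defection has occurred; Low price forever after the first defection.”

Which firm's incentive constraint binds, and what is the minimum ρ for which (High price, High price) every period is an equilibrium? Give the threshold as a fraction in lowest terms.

Tarn; ρ ≥ 17/20

Tarn's threshold: (30−13)/(30−10) = 17/20.
Vantage's threshold: (23−20)/(23−6) = 3/17.
17/20 > 3/17, so Tarn binds and ρ* = 17/20.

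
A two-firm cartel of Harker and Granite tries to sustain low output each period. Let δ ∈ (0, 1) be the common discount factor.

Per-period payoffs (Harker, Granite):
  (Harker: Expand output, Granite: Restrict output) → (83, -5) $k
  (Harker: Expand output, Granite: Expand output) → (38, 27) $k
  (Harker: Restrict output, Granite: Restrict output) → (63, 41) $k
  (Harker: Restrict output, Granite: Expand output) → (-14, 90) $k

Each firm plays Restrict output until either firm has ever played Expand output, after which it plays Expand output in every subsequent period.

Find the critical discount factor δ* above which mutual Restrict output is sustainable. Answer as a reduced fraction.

For Harker: deviation gain 83−63 = 20, per-period punishment loss 63−38 = 25. IC gives δ ≥ 20/45 = 4/9.
For Granite: gain 49, loss 14 per period, so δ ≥ 49/63 = 7/9.
The tighter constraint is Granite's, so cooperation needs δ ≥ 7/9.

7/9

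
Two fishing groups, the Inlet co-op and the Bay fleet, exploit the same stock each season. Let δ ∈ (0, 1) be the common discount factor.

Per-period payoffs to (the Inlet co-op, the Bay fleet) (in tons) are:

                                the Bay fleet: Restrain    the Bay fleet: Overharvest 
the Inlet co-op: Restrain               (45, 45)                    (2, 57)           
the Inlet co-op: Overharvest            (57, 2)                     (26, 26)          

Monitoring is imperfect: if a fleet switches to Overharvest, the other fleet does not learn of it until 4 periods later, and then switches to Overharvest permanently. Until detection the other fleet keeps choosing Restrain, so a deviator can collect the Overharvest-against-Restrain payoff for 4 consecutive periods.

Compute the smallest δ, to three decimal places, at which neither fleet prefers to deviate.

The best deviation is to choose Overharvest for all 4 undetected periods, earning 57 each, then 26 forever once detected.
Deviation value: 57(1−δ^4)/(1−δ) + 26δ^4/(1−δ); cooperation value: 45/(1−δ).
IC: 45 ≥ 57(1−δ^4) + 26δ^4 = 57 − 31δ^4.
So δ^4 ≥ 12/31, giving δ ≥ (12/31)^(1/4) ≈ 0.789.

0.789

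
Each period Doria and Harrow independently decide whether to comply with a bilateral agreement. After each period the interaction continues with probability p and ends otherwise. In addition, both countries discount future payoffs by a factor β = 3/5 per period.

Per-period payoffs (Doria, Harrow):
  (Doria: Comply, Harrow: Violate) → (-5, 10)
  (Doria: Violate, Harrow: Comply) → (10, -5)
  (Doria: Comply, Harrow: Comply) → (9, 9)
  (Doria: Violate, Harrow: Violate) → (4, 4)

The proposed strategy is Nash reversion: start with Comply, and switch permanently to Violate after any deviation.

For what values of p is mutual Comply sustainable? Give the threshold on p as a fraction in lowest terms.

5/18

Expected continuation weight on next period's payoff is β·p = 3/5·p, which plays the role of the discount factor.
Cooperation requires 3/5·p ≥ (10−9)/(10−4) = 1/6, hence p ≥ 5/18.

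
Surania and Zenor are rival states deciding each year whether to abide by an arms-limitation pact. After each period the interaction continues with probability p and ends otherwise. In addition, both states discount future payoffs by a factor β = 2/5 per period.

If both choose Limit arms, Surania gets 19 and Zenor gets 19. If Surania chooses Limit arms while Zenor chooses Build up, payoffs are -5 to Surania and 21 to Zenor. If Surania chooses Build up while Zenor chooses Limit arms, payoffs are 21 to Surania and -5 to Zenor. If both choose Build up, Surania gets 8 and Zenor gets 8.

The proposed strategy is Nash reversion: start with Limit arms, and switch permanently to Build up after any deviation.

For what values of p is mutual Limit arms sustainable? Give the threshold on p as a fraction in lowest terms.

5/13

With continuation probability p and discount β, the effective per-period discount factor is βp.
Grim-trigger IC: βp ≥ (21−19)/(21−8) = 2/13.
So p ≥ (2/13)/(2/5) = 5/13.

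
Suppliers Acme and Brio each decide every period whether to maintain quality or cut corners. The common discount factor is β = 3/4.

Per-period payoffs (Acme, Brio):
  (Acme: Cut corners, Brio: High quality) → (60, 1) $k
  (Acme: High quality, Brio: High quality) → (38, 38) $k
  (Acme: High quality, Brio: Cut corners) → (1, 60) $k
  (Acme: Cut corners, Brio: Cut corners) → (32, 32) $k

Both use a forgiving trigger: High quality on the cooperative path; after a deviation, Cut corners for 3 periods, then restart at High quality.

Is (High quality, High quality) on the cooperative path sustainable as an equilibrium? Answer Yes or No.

IC: β+…+β^3 ≥ (60−38)/(38−32) = 11/3.
At β = 3/4: partial sum = 1.7344 < 3.6667. Cooperation not sustainable.

No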